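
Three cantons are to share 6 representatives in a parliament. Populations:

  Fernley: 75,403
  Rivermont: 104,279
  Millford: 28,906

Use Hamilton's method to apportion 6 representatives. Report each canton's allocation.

Fernley 2, Rivermont 3, Millford 1

Standard divisor: 208588 ÷ 6 ≈ 34764.667.
Standard quotas: Fernley 2.1690, Rivermont 2.9996, Millford 0.8315.
Lower quotas: Fernley 2, Rivermont 2, Millford 0 (sum 4, leaving 2 seats).
Remainders in descending order: Rivermont 0.9996, Millford 0.8315, Fernley 0.1690.
Largest remainders: Rivermont, Millford receive the extra seats.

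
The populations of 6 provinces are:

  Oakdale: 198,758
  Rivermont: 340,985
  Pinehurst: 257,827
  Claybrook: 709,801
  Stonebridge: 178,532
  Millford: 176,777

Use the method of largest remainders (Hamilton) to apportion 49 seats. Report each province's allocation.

Oakdale=5, Rivermont=9, Pinehurst=7, Claybrook=19, Stonebridge=5, Millford=4

Standard divisor: 1862680 ÷ 49 ≈ 38013.878.
Standard quotas: Oakdale 5.2286, Rivermont 8.9700, Pinehurst 6.7824, Claybrook 18.6722, Stonebridge 4.6965, Millford 4.6503.
Lower quotas: Oakdale 5, Rivermont 8, Pinehurst 6, Claybrook 18, Stonebridge 4, Millford 4 (sum 45, leaving 4 seats).
Remainders in descending order: Rivermont 0.9700, Pinehurst 0.7824, Stonebridge 0.6965, Claybrook 0.6722, Millford 0.6503, Oakdale 0.2286.
The surplus seats go to Rivermont, Pinehurst, Stonebridge, Claybrook.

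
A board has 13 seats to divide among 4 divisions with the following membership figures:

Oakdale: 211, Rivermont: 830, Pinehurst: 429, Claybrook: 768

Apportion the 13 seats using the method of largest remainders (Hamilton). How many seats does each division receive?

The standard divisor is 2238/13 ≈ 172.154.
Standard quotas: Oakdale 1.226, Rivermont 4.821, Pinehurst 2.492, Claybrook 4.461.
Lower quotas: Oakdale 1, Rivermont 4, Pinehurst 2, Claybrook 4 (sum 11, leaving 2 seats).
Remainders in descending order: Rivermont 0.821, Pinehurst 0.492, Claybrook 0.461, Oakdale 0.226.
The surplus seats go to Rivermont, Pinehurst.

Oakdale 1, Rivermont 5, Pinehurst 3, Claybrook 4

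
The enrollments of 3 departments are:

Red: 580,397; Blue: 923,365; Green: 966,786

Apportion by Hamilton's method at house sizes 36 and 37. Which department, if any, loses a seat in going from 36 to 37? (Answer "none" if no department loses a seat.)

none

At 36 seats: Red 9, Blue 13, Green 14.
At 37 seats: Red 9, Blue 14, Green 14.
No department's allocation decreased.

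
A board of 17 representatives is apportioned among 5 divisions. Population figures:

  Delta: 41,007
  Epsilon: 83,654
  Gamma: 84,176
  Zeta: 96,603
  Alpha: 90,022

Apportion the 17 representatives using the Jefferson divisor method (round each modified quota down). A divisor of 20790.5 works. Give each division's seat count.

With modified divisor 20790.5: modified quotas Delta 1.972, Epsilon 4.024, Gamma 4.049, Zeta 4.646, Alpha 4.330.
Rounding down: Delta 1, Epsilon 4, Gamma 4, Zeta 4, Alpha 4 (total 17).

Delta=1, Epsilon=4, Gamma=4, Zeta=4, Alpha=4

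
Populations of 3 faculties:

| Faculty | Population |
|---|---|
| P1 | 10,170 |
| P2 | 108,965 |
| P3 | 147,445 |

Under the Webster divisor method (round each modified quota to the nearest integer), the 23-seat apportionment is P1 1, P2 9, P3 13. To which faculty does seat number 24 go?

Priority for the next seat is population ÷ (current seats + 0.5).
Priorities: P1 6780.000, P2 11470.000, P3 10921.852.
Highest priority: P2.

P2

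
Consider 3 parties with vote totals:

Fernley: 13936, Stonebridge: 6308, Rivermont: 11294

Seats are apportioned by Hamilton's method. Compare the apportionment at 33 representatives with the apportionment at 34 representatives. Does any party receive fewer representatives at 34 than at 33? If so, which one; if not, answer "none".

At 33 seats: Fernley 14, Stonebridge 7, Rivermont 12.
At 34 seats: Fernley 15, Stonebridge 7, Rivermont 12.
No party's allocation decreased.

none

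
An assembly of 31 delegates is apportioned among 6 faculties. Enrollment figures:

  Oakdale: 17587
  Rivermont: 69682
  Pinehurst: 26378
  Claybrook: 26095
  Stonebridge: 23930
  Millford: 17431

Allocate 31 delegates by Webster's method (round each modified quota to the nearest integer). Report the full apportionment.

Oakdale: 3, Rivermont: 12, Pinehurst: 5, Claybrook: 4, Stonebridge: 4, Millford: 3

Standard divisor 181103/31 ≈ 5842.032; standard quotas: Oakdale 3.010, Rivermont 11.928, Pinehurst 4.515, Claybrook 4.467, Stonebridge 4.096, Millford 2.984.
Rounding to the nearest integer gives Oakdale 3, Rivermont 12, Pinehurst 5, Claybrook 4, Stonebridge 4, Millford 3 — total 31, matching the house size, so no adjustment is needed.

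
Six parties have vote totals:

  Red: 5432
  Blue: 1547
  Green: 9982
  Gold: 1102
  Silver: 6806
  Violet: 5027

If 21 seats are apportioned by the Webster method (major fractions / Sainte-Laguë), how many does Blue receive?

Standard divisor 29896/21 ≈ 1423.619; standard quotas: Red 3.816, Blue 1.087, Green 7.012, Gold 0.774, Silver 4.781, Violet 3.531.
Rounding to the nearest integer gives 4, 1, 7, 1, 5, 4 = 22 seats, so the divisor must be adjusted.
With modified divisor 1500: modified quotas Red 3.621, Blue 1.031, Green 6.655, Gold 0.735, Silver 4.537, Violet 3.351.
Rounding to the nearest integer: Red 4, Blue 1, Green 7, Gold 1, Silver 5, Violet 3 (total 21).
Blue receives 1.

1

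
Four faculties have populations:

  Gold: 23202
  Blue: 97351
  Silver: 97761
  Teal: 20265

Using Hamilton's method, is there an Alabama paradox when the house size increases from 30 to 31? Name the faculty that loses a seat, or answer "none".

Teal

At 30 seats: Gold 3, Blue 12, Silver 12, Teal 3.
At 31 seats: Gold 3, Blue 13, Silver 13, Teal 2.
Teal drops from 3 to 2.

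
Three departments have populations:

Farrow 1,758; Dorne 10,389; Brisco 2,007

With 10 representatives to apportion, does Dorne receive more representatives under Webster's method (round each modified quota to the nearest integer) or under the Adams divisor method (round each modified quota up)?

Webster: Farrow 1, Dorne 8, Brisco 1.
Adams: Farrow 2, Dorne 6, Brisco 2.
Dorne gets 8 under Webster and 6 under Adams.

Webster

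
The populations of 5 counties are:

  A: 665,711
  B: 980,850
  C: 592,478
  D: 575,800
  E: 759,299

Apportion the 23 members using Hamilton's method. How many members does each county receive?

Standard divisor: 3574138 ÷ 23 ≈ 155397.304.
Standard quotas: A 4.2839, B 6.3119, C 3.8127, D 3.7053, E 4.8862.
Lower quotas: A 4, B 6, C 3, D 3, E 4 (sum 20, leaving 3 seats).
Remainders in descending order: E 0.8862, C 0.8127, D 0.7053, B 0.3119, A 0.2839.
Largest remainders: E, C, D receive the extra seats.

A 4, B 6, C 4, D 4, E 5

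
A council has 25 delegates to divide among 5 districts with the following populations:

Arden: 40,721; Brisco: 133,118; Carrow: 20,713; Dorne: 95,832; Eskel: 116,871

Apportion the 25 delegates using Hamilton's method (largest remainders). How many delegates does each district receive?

Arden: 3, Brisco: 8, Carrow: 1, Dorne: 6, Eskel: 7

The standard divisor is 407255/25 ≈ 16290.2.
Standard quotas: Arden 2.4997, Brisco 8.1717, Carrow 1.2715, Dorne 5.8828, Eskel 7.1743.
Lower quotas: Arden 2, Brisco 8, Carrow 1, Dorne 5, Eskel 7 (sum 23, leaving 2 seats).
Remainders in descending order: Dorne 0.8828, Arden 0.4997, Carrow 0.2715, Eskel 0.1743, Brisco 0.1717.
Largest remainders: Dorne, Arden receive the extra seats.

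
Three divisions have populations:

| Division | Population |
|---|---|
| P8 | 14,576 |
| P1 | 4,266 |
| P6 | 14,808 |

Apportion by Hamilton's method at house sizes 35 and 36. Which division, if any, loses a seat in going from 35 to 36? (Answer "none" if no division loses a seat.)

P1

At 35 seats: P8 15, P1 5, P6 15.
At 36 seats: P8 16, P1 4, P6 16.
P1 drops from 5 to 4.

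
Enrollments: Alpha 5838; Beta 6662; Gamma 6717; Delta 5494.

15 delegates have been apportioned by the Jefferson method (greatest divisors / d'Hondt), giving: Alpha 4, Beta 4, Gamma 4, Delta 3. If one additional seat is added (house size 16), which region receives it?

Priority for the next seat is population ÷ (current seats + 1).
Priorities: Alpha 1167.600, Beta 1332.400, Gamma 1343.400, Delta 1373.500.
Highest priority: Delta.

Delta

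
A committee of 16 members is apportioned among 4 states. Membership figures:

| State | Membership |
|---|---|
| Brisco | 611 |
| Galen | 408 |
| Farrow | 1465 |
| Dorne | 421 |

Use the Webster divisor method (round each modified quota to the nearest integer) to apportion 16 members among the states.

Brisco 4; Galen 2; Farrow 8; Dorne 2

Standard divisor 2905/16 ≈ 181.562; standard quotas: Brisco 3.365, Galen 2.247, Farrow 8.069, Dorne 2.319.
Rounding to the nearest integer gives 3, 2, 8, 2 = 15 seats, so the divisor must be adjusted.
With modified divisor 173: modified quotas Brisco 3.532, Galen 2.358, Farrow 8.468, Dorne 2.434.
Rounding to the nearest integer: Brisco 4, Galen 2, Farrow 8, Dorne 2 (total 16).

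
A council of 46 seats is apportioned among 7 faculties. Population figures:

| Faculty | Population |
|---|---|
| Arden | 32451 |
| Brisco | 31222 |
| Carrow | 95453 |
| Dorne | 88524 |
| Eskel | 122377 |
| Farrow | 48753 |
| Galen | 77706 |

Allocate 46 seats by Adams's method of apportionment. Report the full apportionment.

Standard divisor 496486/46 ≈ 10793.174; standard quotas: Arden 3.007, Brisco 2.893, Carrow 8.844, Dorne 8.202, Eskel 11.338, Farrow 4.517, Galen 7.200.
Rounding up gives 4, 3, 9, 9, 12, 5, 8 = 50 seats, so the divisor must be adjusted.
With modified divisor 11500: modified quotas Arden 2.822, Brisco 2.715, Carrow 8.300, Dorne 7.698, Eskel 10.641, Farrow 4.239, Galen 6.757.
Rounding up: Arden 3, Brisco 3, Carrow 9, Dorne 8, Eskel 11, Farrow 5, Galen 7 (total 46).

Arden 3, Brisco 3, Carrow 9, Dorne 8, Eskel 11, Farrow 5, Galen 7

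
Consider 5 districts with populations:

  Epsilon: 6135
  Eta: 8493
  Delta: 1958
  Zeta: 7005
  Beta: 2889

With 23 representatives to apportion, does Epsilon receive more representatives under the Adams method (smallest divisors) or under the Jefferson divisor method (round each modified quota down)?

Adams: Epsilon 5, Eta 7, Delta 2, Zeta 6, Beta 3.
Jefferson: Epsilon 6, Eta 8, Delta 1, Zeta 6, Beta 2.
Epsilon gets 5 under Adams and 6 under Jefferson.

Jefferson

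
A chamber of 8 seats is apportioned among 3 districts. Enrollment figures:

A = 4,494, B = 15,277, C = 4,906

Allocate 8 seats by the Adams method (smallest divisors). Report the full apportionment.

A=2, B=4, C=2

Standard divisor 24677/8 ≈ 3084.625; standard quotas: A 1.457, B 4.953, C 1.590.
Rounding up gives 2, 5, 2 = 9 seats, so the divisor must be adjusted.
With modified divisor 4200: modified quotas A 1.070, B 3.637, C 1.168.
Rounding up: A 2, B 4, C 2 (total 8).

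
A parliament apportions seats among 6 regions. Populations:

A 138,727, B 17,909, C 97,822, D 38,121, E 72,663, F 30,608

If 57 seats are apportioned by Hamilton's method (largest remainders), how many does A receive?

The standard divisor is 395850/57 ≈ 6944.737.
Standard quotas: A 19.9758, B 2.5788, C 14.0858, D 5.4892, E 10.4630, F 4.4074.
Lower quotas: A 19, B 2, C 14, D 5, E 10, F 4 (sum 54, leaving 3 seats).
Remainders in descending order: A 0.9758, B 0.5788, D 0.4892, E 0.4630, F 0.4074, C 0.0858.
Largest remainders: A, B, D receive the extra seats.
A receives 20.

20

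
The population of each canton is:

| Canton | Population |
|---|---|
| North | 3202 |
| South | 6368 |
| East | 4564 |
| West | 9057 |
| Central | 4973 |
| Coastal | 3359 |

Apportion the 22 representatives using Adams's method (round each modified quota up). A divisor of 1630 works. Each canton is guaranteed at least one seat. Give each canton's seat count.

With modified divisor 1630: modified quotas North 1.964, South 3.907, East 2.800, West 5.556, Central 3.051, Coastal 2.061.
Rounding up: North 2, South 4, East 3, West 6, Central 4, Coastal 3 (total 22).

North: 2; South: 4; East: 3; West: 6; Central: 4; Coastal: 3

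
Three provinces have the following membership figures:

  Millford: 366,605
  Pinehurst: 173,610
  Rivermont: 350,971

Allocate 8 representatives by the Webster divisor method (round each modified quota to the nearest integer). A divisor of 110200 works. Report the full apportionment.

With modified divisor 110200: modified quotas Millford 3.327, Pinehurst 1.575, Rivermont 3.185.
Rounding to the nearest integer: Millford 3, Pinehurst 2, Rivermont 3 (total 8).

Millford: 3, Pinehurst: 2, Rivermont: 3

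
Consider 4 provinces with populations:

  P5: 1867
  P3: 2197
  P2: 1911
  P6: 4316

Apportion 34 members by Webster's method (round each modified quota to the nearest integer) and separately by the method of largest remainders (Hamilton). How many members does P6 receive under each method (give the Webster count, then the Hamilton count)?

Webster: P5 6, P3 7, P2 6, P6 15.
Hamilton: P5 6, P3 7, P2 7, P6 14.
P6 gets 15 under Webster and 14 under Hamilton.

15 and 14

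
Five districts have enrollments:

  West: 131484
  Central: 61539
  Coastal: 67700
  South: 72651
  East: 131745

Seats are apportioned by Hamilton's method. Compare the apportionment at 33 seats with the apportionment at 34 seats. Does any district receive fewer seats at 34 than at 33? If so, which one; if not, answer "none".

At 33 seats: West 9, Central 5, Coastal 5, South 5, East 9.
At 34 seats: West 10, Central 4, Coastal 5, South 5, East 10.
Central drops from 5 to 4.

Central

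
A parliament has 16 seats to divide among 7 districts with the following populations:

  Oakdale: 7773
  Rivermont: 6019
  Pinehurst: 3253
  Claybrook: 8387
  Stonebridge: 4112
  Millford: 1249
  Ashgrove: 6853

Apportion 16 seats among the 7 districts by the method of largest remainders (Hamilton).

Oakdale: 3, Rivermont: 3, Pinehurst: 1, Claybrook: 4, Stonebridge: 2, Millford: 0, Ashgrove: 3

The standard divisor is 37646/16 ≈ 2352.875.
Standard quotas: Oakdale 3.3036, Rivermont 2.5581, Pinehurst 1.3826, Claybrook 3.5646, Stonebridge 1.7476, Millford 0.5308, Ashgrove 2.9126.
Lower quotas: Oakdale 3, Rivermont 2, Pinehurst 1, Claybrook 3, Stonebridge 1, Millford 0, Ashgrove 2 (sum 12, leaving 4 seats).
Remainders in descending order: Ashgrove 0.9126, Stonebridge 0.7476, Claybrook 0.5646, Rivermont 0.5581, Millford 0.5308, Pinehurst 0.3826, Oakdale 0.3036.
Largest remainders: Ashgrove, Stonebridge, Claybrook, Rivermont receive the extra seats.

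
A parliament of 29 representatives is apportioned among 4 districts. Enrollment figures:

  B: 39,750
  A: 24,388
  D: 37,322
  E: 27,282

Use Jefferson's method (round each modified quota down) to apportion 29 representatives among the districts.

B 9, A 5, D 9, E 6

Standard divisor 128742/29 ≈ 4439.379; standard quotas: B 8.954, A 5.494, D 8.407, E 6.145.
Rounding down gives 8, 5, 8, 6 = 27 seats, so the divisor must be adjusted.
With modified divisor 4100: modified quotas B 9.695, A 5.948, D 9.103, E 6.654.
Rounding down: B 9, A 5, D 9, E 6 (total 29).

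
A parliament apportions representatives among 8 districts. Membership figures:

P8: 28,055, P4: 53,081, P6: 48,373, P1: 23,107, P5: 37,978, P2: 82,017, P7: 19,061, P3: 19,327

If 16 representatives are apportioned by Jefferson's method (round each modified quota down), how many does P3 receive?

Standard divisor 310999/16 ≈ 19437.438; standard quotas: P8 1.443, P4 2.731, P6 2.489, P1 1.189, P5 1.954, P2 4.220, P7 0.981, P3 0.994.
Rounding down gives 1, 2, 2, 1, 1, 4, 0, 0 = 11 seats, so the divisor must be adjusted.
With modified divisor 16300: modified quotas P8 1.721, P4 3.257, P6 2.968, P1 1.418, P5 2.330, P2 5.032, P7 1.169, P3 1.186.
Rounding down: P8 1, P4 3, P6 2, P1 1, P5 2, P2 5, P7 1, P3 1 (total 16).
P3 receives 1.

1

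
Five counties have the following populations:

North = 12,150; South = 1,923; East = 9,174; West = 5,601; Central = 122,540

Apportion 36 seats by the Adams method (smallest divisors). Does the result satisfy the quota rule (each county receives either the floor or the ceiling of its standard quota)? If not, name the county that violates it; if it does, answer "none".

Standard quotas: North 2.889, South 0.457, East 2.182, West 1.332, Central 29.140.
Adams allocation: North 3, South 1, East 3, West 2, Central 27.
Central has quota 29.140 (lower 29, upper 30) but receives 27 — outside the quota interval.

Central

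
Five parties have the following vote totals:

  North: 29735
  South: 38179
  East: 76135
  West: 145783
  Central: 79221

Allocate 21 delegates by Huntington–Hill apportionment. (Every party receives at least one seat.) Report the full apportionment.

North 2, South 2, East 4, West 8, Central 5

With divisor 17448: modified quotas North 1.704, South 2.188, East 4.364, West 8.355, Central 4.540.
Geometric-mean thresholds: North √(1·2)=1.414, South √(2·3)=2.449, East √(4·5)=4.472, West √(8·9)=8.485, Central √(4·5)=4.472.
Each quota rounded against its threshold gives North 2, South 2, East 4, West 8, Central 5 (total 21).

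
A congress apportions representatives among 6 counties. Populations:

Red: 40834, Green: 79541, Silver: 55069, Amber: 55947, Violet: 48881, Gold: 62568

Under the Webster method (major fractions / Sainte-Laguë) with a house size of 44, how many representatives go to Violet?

6

Standard divisor 342840/44 ≈ 7791.818; standard quotas: Red 5.241, Green 10.208, Silver 7.068, Amber 7.180, Violet 6.273, Gold 8.030.
Rounding to the nearest integer gives 5, 10, 7, 7, 6, 8 = 43 seats, so the divisor must be adjusted.
With modified divisor 7550: modified quotas Red 5.408, Green 10.535, Silver 7.294, Amber 7.410, Violet 6.474, Gold 8.287.
Rounding to the nearest integer: Red 5, Green 11, Silver 7, Amber 7, Violet 6, Gold 8 (total 44).
Violet receives 6.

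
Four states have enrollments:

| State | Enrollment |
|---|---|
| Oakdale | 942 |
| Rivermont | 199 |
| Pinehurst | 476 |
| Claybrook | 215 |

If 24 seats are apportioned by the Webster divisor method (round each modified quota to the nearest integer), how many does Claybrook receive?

3

Standard divisor 1832/24 ≈ 76.333; standard quotas: Oakdale 12.341, Rivermont 2.607, Pinehurst 6.236, Claybrook 2.817.
Rounding to the nearest integer gives Oakdale 12, Rivermont 3, Pinehurst 6, Claybrook 3 — total 24, matching the house size, so no adjustment is needed.
Claybrook receives 3.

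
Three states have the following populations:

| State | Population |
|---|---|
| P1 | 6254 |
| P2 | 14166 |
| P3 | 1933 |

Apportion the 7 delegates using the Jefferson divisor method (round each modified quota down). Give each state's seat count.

P1=2; P2=5; P3=0

Standard divisor 22353/7 ≈ 3193.286; standard quotas: P1 1.958, P2 4.436, P3 0.605.
Rounding down gives 1, 4, 0 = 5 seats, so the divisor must be adjusted.
With modified divisor 2600: modified quotas P1 2.405, P2 5.448, P3 0.743.
Rounding down: P1 2, P2 5, P3 0 (total 7).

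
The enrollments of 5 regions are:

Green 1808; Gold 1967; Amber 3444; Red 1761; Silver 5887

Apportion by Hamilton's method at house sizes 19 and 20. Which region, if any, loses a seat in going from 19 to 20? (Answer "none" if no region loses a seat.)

At 19 seats: Green 2, Gold 3, Amber 4, Red 2, Silver 8.
At 20 seats: Green 2, Gold 3, Amber 5, Red 2, Silver 8.
No region's allocation decreased.

none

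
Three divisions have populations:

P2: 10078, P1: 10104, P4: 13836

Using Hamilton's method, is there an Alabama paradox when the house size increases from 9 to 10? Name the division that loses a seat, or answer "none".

At 9 seats: P2 3, P1 3, P4 3.
At 10 seats: P2 3, P1 3, P4 4.
No division's allocation decreased.

none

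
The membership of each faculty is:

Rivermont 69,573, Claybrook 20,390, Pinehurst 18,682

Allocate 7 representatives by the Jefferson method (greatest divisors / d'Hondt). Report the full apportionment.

Rivermont 5; Claybrook 1; Pinehurst 1

Standard divisor 108645/7 ≈ 15520.714; standard quotas: Rivermont 4.483, Claybrook 1.314, Pinehurst 1.204.
Rounding down gives 4, 1, 1 = 6 seats, so the divisor must be adjusted.
With modified divisor 12800: modified quotas Rivermont 5.435, Claybrook 1.593, Pinehurst 1.460.
Rounding down: Rivermont 5, Claybrook 1, Pinehurst 1 (total 7).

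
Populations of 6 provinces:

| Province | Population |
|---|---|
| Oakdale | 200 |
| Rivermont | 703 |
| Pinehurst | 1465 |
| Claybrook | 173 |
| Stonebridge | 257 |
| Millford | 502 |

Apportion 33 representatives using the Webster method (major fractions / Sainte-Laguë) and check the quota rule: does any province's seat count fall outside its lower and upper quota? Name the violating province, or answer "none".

none

Standard quotas: Oakdale 2.000, Rivermont 7.030, Pinehurst 14.650, Claybrook 1.730, Stonebridge 2.570, Millford 5.020.
Webster allocation: Oakdale 2, Rivermont 7, Pinehurst 14, Claybrook 2, Stonebridge 3, Millford 5.
Every allocation lies between the lower and upper quota.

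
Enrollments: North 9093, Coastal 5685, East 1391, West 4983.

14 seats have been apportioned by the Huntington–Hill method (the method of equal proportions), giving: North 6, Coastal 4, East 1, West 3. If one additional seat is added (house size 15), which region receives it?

West

Priority for the next seat is population ÷ (√(s·(s+1))).
Priorities: North 1403.080, Coastal 1271.205, East 983.586, West 1438.468.
Highest priority: West.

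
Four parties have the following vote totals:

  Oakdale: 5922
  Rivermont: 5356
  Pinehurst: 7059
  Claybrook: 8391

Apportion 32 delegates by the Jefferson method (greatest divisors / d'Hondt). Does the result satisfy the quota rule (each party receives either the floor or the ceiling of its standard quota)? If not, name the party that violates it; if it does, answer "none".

none

Standard quotas: Oakdale 7.090, Rivermont 6.412, Pinehurst 8.451, Claybrook 10.046.
Jefferson allocation: Oakdale 7, Rivermont 6, Pinehurst 9, Claybrook 10.
Every allocation lies between the lower and upper quota.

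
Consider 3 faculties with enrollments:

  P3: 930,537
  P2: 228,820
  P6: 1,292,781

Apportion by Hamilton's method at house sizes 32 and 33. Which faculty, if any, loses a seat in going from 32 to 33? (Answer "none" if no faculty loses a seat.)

none

At 32 seats: P3 12, P2 3, P6 17.
At 33 seats: P3 13, P2 3, P6 17.
No faculty's allocation decreased.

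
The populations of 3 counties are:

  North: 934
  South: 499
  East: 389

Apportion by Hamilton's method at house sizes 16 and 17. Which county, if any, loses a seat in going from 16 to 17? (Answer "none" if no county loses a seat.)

East

At 16 seats: North 8, South 4, East 4.
At 17 seats: North 9, South 5, East 3.
East drops from 4 to 3.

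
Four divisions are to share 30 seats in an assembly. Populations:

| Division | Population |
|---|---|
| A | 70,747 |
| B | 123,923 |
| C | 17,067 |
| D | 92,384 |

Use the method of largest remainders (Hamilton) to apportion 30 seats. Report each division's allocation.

A 7; B 12; C 2; D 9

The standard divisor is 304121/30 ≈ 10137.367.
Standard quotas: A 6.9788, B 12.2244, C 1.6836, D 9.1132.
Lower quotas: A 6, B 12, C 1, D 9 (sum 28, leaving 2 seats).
Remainders in descending order: A 0.9788, C 0.6836, B 0.2244, D 0.1132.
The surplus seats go to A, C.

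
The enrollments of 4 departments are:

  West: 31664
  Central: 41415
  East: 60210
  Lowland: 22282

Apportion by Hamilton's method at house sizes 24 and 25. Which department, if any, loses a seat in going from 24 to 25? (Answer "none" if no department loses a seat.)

Lowland

At 24 seats: West 5, Central 6, East 9, Lowland 4.
At 25 seats: West 5, Central 7, East 10, Lowland 3.
Lowland drops from 4 to 3.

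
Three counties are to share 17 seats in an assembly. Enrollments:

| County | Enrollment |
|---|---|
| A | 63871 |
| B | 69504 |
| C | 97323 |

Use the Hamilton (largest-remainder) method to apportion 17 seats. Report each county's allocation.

A 5, B 5, C 7

Total 230698; standard divisor 230698/17 ≈ 13570.471.
Standard quotas: A 4.7066, B 5.1217, C 7.1717.
Lower quotas: A 4, B 5, C 7 (sum 16, leaving 1 seat).
Remainders in descending order: A 0.7066, C 0.1717, B 0.1217.
Largest remainder: A receives the extra seat.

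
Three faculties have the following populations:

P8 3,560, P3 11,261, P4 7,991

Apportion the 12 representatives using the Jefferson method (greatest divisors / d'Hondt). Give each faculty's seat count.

Standard divisor 22812/12 ≈ 1901; standard quotas: P8 1.873, P3 5.924, P4 4.204.
Rounding down gives 1, 5, 4 = 10 seats, so the divisor must be adjusted.
With modified divisor 1700: modified quotas P8 2.094, P3 6.624, P4 4.701.
Rounding down: P8 2, P3 6, P4 4 (total 12).

P8 2, P3 6, P4 4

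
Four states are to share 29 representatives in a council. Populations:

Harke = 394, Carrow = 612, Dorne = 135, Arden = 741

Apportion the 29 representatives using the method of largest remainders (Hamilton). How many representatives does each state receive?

Harke 6, Carrow 10, Dorne 2, Arden 11

Standard divisor: 1882 ÷ 29 ≈ 64.897.
Standard quotas: Harke 6.071, Carrow 9.430, Dorne 2.080, Arden 11.418.
Lower quotas: Harke 6, Carrow 9, Dorne 2, Arden 11 (sum 28, leaving 1 seat).
Remainders in descending order: Carrow 0.430, Arden 0.418, Dorne 0.080, Harke 0.071.
The surplus seat goes to Carrow.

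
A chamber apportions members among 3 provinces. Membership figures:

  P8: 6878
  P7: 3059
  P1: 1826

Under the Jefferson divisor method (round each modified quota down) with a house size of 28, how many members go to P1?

4

Standard divisor 11763/28 ≈ 420.107; standard quotas: P8 16.372, P7 7.281, P1 4.347.
Rounding down gives 16, 7, 4 = 27 seats, so the divisor must be adjusted.
With modified divisor 400: modified quotas P8 17.195, P7 7.647, P1 4.565.
Rounding down: P8 17, P7 7, P1 4 (total 28).
P1 receives 4.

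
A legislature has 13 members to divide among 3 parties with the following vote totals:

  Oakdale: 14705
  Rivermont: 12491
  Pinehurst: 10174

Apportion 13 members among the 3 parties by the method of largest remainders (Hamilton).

The standard divisor is 37370/13 ≈ 2874.615.
Standard quotas: Oakdale 5.1155, Rivermont 4.3453, Pinehurst 3.5393.
Lower quotas: Oakdale 5, Rivermont 4, Pinehurst 3 (sum 12, leaving 1 seat).
Remainders in descending order: Pinehurst 0.5393, Rivermont 0.3453, Oakdale 0.1155.
The surplus seat goes to Pinehurst.

Oakdale=5, Rivermont=4, Pinehurst=4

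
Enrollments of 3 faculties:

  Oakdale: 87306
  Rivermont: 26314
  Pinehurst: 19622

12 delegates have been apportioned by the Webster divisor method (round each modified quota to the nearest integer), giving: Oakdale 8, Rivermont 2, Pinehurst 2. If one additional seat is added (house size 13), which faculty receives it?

Priority for the next seat is population ÷ (current seats + 0.5).
Priorities: Oakdale 10271.294, Rivermont 10525.600, Pinehurst 7848.800.
Highest priority: Rivermont.

Rivermont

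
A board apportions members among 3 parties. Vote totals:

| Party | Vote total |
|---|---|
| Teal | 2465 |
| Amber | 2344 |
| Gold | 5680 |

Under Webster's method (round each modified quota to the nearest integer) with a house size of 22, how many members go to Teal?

Standard divisor 10489/22 ≈ 476.773; standard quotas: Teal 5.170, Amber 4.916, Gold 11.913.
Rounding to the nearest integer gives Teal 5, Amber 5, Gold 12 — total 22, matching the house size, so no adjustment is needed.
Teal receives 5.

5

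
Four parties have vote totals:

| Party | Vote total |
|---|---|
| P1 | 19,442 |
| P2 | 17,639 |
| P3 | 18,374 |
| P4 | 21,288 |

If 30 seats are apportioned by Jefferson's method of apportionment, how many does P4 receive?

Standard divisor 76743/30 ≈ 2558.1; standard quotas: P1 7.600, P2 6.895, P3 7.183, P4 8.322.
Rounding down gives 7, 6, 7, 8 = 28 seats, so the divisor must be adjusted.
With modified divisor 2400: modified quotas P1 8.101, P2 7.350, P3 7.656, P4 8.870.
Rounding down: P1 8, P2 7, P3 7, P4 8 (total 30).
P4 receives 8.

8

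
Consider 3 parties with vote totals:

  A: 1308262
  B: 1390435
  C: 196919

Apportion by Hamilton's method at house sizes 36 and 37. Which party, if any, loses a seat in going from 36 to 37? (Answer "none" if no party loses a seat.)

At 36 seats: A 16, B 17, C 3.
At 37 seats: A 17, B 18, C 2.
C drops from 3 to 2.

C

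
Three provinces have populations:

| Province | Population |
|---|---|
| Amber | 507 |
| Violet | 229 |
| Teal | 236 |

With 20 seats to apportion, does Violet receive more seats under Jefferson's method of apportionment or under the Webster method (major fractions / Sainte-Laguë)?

Webster

Jefferson: Amber 11, Violet 4, Teal 5.
Webster: Amber 10, Violet 5, Teal 5.
Violet gets 4 under Jefferson and 5 under Webster.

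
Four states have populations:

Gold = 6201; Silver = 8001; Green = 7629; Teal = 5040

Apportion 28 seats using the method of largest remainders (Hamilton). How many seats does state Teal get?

5

The standard divisor is 26871/28 ≈ 959.679.
Standard quotas: Gold 6.4615, Silver 8.3372, Green 7.9495, Teal 5.2518.
Lower quotas: Gold 6, Silver 8, Green 7, Teal 5 (sum 26, leaving 2 seats).
Remainders in descending order: Green 0.9495, Gold 0.4615, Silver 0.3372, Teal 0.2518.
Largest remainders: Green, Gold receive the extra seats.
Teal receives 5.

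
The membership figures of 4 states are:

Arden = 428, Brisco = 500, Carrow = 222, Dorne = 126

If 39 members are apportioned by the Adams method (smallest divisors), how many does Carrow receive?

7

Standard divisor 1276/39 ≈ 32.718; standard quotas: Arden 13.082, Brisco 15.282, Carrow 6.785, Dorne 3.851.
Rounding up gives 14, 16, 7, 4 = 41 seats, so the divisor must be adjusted.
With modified divisor 34: modified quotas Arden 12.588, Brisco 14.706, Carrow 6.529, Dorne 3.706.
Rounding up: Arden 13, Brisco 15, Carrow 7, Dorne 4 (total 39).
Carrow receives 7.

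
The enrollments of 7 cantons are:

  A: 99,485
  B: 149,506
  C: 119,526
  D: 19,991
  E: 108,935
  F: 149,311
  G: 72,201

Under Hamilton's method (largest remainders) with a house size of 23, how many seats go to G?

Total 718955; standard divisor 718955/23 ≈ 31258.913.
Standard quotas: A 3.1826, B 4.7828, C 3.8237, D 0.6395, E 3.4849, F 4.7766, G 2.3098.
Lower quotas: A 3, B 4, C 3, D 0, E 3, F 4, G 2 (sum 19, leaving 4 seats).
Remainders in descending order: C 0.8237, B 0.7828, F 0.7766, D 0.6395, E 0.4849, G 0.3098, A 0.1826.
Largest remainders: C, B, F, D receive the extra seats.
G receives 2.

2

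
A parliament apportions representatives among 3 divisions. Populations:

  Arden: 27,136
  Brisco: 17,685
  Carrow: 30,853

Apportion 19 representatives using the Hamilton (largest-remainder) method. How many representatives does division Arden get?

The standard divisor is 75674/19 ≈ 3982.842.
Standard quotas: Arden 6.8132, Brisco 4.4403, Carrow 7.7465.
Lower quotas: Arden 6, Brisco 4, Carrow 7 (sum 17, leaving 2 seats).
Remainders in descending order: Arden 0.8132, Carrow 0.7465, Brisco 0.4403.
The surplus seats go to Arden, Carrow.
Arden receives 7.

7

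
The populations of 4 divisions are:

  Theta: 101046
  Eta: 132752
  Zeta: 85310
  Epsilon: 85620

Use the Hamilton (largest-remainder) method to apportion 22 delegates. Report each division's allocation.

The standard divisor is 404728/22 ≈ 18396.727.
Standard quotas: Theta 5.4926, Eta 7.2161, Zeta 4.6372, Epsilon 4.6541.
Lower quotas: Theta 5, Eta 7, Zeta 4, Epsilon 4 (sum 20, leaving 2 seats).
Remainders in descending order: Epsilon 0.6541, Zeta 0.6372, Theta 0.4926, Eta 0.2161.
The surplus seats go to Epsilon, Zeta.

Theta 5; Eta 7; Zeta 5; Epsilon 5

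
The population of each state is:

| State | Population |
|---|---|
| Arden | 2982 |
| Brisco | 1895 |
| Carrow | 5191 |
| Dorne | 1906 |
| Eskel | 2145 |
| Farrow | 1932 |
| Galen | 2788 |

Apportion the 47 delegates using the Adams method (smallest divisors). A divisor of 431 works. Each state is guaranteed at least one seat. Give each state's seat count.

Arden 7; Brisco 5; Carrow 13; Dorne 5; Eskel 5; Farrow 5; Galen 7

With modified divisor 431: modified quotas Arden 6.919, Brisco 4.397, Carrow 12.044, Dorne 4.422, Eskel 4.977, Farrow 4.483, Galen 6.469.
Rounding up: Arden 7, Brisco 5, Carrow 13, Dorne 5, Eskel 5, Farrow 5, Galen 7 (total 47).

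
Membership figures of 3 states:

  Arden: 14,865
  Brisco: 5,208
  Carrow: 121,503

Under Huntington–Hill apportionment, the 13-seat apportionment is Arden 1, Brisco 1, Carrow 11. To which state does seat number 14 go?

Carrow

Priority for the next seat is population ÷ (√(s·(s+1))).
Priorities: Arden 10511.142, Brisco 3682.612, Carrow 10575.479.
Highest priority: Carrow.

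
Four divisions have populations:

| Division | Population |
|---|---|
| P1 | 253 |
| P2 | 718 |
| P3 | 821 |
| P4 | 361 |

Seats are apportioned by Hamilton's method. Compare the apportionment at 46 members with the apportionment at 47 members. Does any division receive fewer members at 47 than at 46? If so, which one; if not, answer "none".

none

At 46 seats: P1 5, P2 15, P3 18, P4 8.
At 47 seats: P1 5, P2 16, P3 18, P4 8.
No division's allocation decreased.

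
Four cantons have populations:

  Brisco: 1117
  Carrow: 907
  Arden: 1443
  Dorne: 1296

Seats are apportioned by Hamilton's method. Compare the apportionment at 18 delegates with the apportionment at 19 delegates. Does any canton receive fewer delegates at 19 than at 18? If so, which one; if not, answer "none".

none

At 18 seats: Brisco 4, Carrow 3, Arden 6, Dorne 5.
At 19 seats: Brisco 4, Carrow 4, Arden 6, Dorne 5.
No canton's allocation decreased.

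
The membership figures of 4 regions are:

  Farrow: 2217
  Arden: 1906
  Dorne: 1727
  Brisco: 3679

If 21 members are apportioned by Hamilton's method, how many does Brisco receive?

Total 9529; standard divisor 9529/21 ≈ 453.762.
Standard quotas: Farrow 4.886, Arden 4.200, Dorne 3.806, Brisco 8.108.
Lower quotas: Farrow 4, Arden 4, Dorne 3, Brisco 8 (sum 19, leaving 2 seats).
Remainders in descending order: Farrow 0.886, Dorne 0.806, Arden 0.200, Brisco 0.108.
Largest remainders: Farrow, Dorne receive the extra seats.
Brisco receives 8.

8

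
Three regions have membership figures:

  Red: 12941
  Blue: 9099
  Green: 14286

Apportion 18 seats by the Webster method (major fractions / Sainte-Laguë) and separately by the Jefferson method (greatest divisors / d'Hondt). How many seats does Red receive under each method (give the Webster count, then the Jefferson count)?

Webster: Red 6, Blue 5, Green 7.
Jefferson: Red 7, Blue 4, Green 7.
Red gets 6 under Webster and 7 under Jefferson.

6 and 7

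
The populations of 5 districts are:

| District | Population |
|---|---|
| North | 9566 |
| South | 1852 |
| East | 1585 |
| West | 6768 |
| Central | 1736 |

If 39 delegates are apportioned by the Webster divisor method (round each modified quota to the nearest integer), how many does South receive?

3

Standard divisor 21507/39 ≈ 551.462; standard quotas: North 17.347, South 3.358, East 2.874, West 12.273, Central 3.148.
Rounding to the nearest integer gives 17, 3, 3, 12, 3 = 38 seats, so the divisor must be adjusted.
With modified divisor 544: modified quotas North 17.585, South 3.404, East 2.914, West 12.441, Central 3.191.
Rounding to the nearest integer: North 18, South 3, East 3, West 12, Central 3 (total 39).
South receives 3.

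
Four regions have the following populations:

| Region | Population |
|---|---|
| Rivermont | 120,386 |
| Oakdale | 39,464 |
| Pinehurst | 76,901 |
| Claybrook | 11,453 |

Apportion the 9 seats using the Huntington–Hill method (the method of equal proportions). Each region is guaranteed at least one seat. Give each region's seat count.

With divisor 29650: modified quotas Rivermont 4.060, Oakdale 1.331, Pinehurst 2.594, Claybrook 0.386.
Geometric-mean thresholds: Rivermont √(4·5)=4.472, Oakdale √(1·2)=1.414, Pinehurst √(2·3)=2.449, Claybrook (min 1).
Each quota rounded against its threshold gives Rivermont 4, Oakdale 1, Pinehurst 3, Claybrook 1 (total 9).

Rivermont=4, Oakdale=1, Pinehurst=3, Claybrook=1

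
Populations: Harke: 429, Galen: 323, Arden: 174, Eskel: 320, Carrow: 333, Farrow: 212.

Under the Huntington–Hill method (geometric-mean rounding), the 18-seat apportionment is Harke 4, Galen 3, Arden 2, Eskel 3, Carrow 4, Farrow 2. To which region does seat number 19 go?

Priority for the next seat is population ÷ (√(s·(s+1))).
Priorities: Harke 95.927, Galen 93.242, Arden 71.035, Eskel 92.376, Carrow 74.461, Farrow 86.549.
Highest priority: Harke.

Harke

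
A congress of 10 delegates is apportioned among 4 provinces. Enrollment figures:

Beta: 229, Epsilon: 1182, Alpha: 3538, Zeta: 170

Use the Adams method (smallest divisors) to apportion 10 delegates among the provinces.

Beta=1; Epsilon=2; Alpha=6; Zeta=1

Standard divisor 5119/10 ≈ 511.9; standard quotas: Beta 0.447, Epsilon 2.309, Alpha 6.912, Zeta 0.332.
Rounding up gives 1, 3, 7, 1 = 12 seats, so the divisor must be adjusted.
With modified divisor 600: modified quotas Beta 0.382, Epsilon 1.970, Alpha 5.897, Zeta 0.283.
Rounding up: Beta 1, Epsilon 2, Alpha 6, Zeta 1 (total 10).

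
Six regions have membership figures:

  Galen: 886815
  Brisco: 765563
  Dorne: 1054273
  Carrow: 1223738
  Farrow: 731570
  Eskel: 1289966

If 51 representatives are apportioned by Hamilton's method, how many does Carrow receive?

Total 5951925; standard divisor 5951925/51 ≈ 116704.412.
Standard quotas: Galen 7.5988, Brisco 6.5598, Dorne 9.0337, Carrow 10.4858, Farrow 6.2686, Eskel 11.0533.
Lower quotas: Galen 7, Brisco 6, Dorne 9, Carrow 10, Farrow 6, Eskel 11 (sum 49, leaving 2 seats).
Remainders in descending order: Galen 0.5988, Brisco 0.5598, Carrow 0.4858, Farrow 0.2686, Eskel 0.0533, Dorne 0.0337.
Largest remainders: Galen, Brisco receive the extra seats.
Carrow receives 10.

10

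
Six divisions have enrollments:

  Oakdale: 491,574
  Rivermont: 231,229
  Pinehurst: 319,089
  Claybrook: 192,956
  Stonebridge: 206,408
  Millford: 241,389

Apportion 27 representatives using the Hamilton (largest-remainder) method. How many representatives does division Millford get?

Total 1682645; standard divisor 1682645/27 ≈ 62320.185.
Standard quotas: Oakdale 7.8879, Rivermont 3.7103, Pinehurst 5.1202, Claybrook 3.0962, Stonebridge 3.3121, Millford 3.8734.
Lower quotas: Oakdale 7, Rivermont 3, Pinehurst 5, Claybrook 3, Stonebridge 3, Millford 3 (sum 24, leaving 3 seats).
Remainders in descending order: Oakdale 0.8879, Millford 0.8734, Rivermont 0.7103, Stonebridge 0.3121, Pinehurst 0.1202, Claybrook 0.0962.
Largest remainders: Oakdale, Millford, Rivermont receive the extra seats.
Millford receives 4.

4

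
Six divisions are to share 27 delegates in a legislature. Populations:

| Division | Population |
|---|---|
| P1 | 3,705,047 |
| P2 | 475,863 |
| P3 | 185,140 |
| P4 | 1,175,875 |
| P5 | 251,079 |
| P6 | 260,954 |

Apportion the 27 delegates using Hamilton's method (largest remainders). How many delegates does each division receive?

The standard divisor is 6053958/27 ≈ 224220.667.
Standard quotas: P1 16.5241, P2 2.1223, P3 0.8257, P4 5.2443, P5 1.1198, P6 1.1638.
Lower quotas: P1 16, P2 2, P3 0, P4 5, P5 1, P6 1 (sum 25, leaving 2 seats).
Remainders in descending order: P3 0.8257, P1 0.5241, P4 0.2443, P6 0.1638, P2 0.1223, P5 0.1198.
The surplus seats go to P3, P1.

P1 17, P2 2, P3 1, P4 5, P5 1, P6 1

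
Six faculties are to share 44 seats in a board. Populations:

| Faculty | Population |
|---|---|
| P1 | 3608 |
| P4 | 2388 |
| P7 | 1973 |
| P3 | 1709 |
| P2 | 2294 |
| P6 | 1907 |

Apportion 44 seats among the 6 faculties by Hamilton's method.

P1 12; P4 8; P7 6; P3 5; P2 7; P6 6

The standard divisor is 13879/44 ≈ 315.432.
Standard quotas: P1 11.438, P4 7.571, P7 6.255, P3 5.418, P2 7.273, P6 6.046.
Lower quotas: P1 11, P4 7, P7 6, P3 5, P2 7, P6 6 (sum 42, leaving 2 seats).
Remainders in descending order: P4 0.571, P1 0.438, P3 0.418, P2 0.273, P7 0.255, P6 0.046.
Largest remainders: P4, P1 receive the extra seats.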